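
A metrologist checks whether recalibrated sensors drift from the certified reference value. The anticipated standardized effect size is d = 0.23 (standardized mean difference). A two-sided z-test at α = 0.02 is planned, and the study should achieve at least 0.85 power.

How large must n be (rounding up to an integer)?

n = 214

For power 0.85 need Φ(δ − z_{0.01}) = 0.85, so δ = z_{0.01} + z_{0.15} = 2.326 + 1.036 = 3.363.
(The Φ(−δ − z_{α/2}) term is vanishingly small for δ > 0 and is dropped in the standard sample-size formula.)
δ = d·√n ⇒ n = (δ/d)² = (3.363 / 0.23)² = 213.77.
Rounding up, n = 214.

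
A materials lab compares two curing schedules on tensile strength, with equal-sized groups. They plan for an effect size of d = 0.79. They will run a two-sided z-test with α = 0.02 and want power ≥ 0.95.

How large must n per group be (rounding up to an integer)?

For power 0.95 need Φ(δ − z_{0.01}) = 0.95, so δ = z_{0.01} + z_{0.05} = 2.326 + 1.645 = 3.971.
(For δ > 0 the lower-tail rejection region contributes negligibly to power, so the one-term inversion is standard.)
δ = d·√(n/2) ⇒ n = 2(δ/d)² = 2 × (3.971 / 0.79)² = 50.54.
Rounding up, n = 51 per group.

n = 51 per group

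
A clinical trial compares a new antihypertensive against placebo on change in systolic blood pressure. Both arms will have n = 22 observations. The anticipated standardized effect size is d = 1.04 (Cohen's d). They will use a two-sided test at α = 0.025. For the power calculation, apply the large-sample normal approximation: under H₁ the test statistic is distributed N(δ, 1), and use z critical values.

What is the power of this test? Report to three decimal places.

Noncentrality parameter: δ = d·√(n/2) = 1.04 × √(22/2) = 3.4493
Critical value for a two-sided test at α = 0.025: z_{α/2} = 2.241.
Power = Φ(δ − 2.241) + Φ(−δ − 2.241) = Φ(1.208) + Φ(-5.691) = 0.8865 + 0.0000 = 0.8865.

Power ≈ 0.886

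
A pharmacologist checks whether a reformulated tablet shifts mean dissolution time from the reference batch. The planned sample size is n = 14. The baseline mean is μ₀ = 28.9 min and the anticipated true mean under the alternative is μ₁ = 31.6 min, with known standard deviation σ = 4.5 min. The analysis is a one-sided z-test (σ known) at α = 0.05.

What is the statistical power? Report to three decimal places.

Standardized effect: d = |μ₁ − μ₀| / σ = |31.6 − 28.9| / 4.5 = 0.6000
Noncentrality parameter: δ = d·√n = 0.6000 × √14 = 2.2450
One-sided α = 0.05 → critical value z_{0.05} = 1.645.
Power = Φ(δ − 1.645) = Φ(0.600) = 0.7258.

Power ≈ 0.726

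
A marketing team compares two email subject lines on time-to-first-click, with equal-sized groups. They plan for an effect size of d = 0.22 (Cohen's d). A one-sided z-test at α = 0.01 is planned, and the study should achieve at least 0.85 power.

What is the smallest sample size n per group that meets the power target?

n = 468 per group

For power 0.85 need Φ(δ − z_{0.01}) = 0.85, so δ = z_{0.01} + z_{0.15} = 2.326 + 1.036 = 3.363.
δ = d·√(n/2) ⇒ n = 2(δ/d)² = 2 × (3.363 / 0.22)² = 467.29.
Round up to the next whole unit.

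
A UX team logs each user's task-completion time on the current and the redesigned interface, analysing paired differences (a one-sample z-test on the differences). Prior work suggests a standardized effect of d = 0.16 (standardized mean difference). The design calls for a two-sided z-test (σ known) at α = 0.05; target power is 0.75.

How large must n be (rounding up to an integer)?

Set Φ(δ − 1.960) = 0.75; then δ − 1.960 = Φ⁻¹(0.75) = 0.674, giving δ = 2.634.
(Ignoring the negligible lower-tail rejection probability gives the usual closed-form inversion.)
δ = d·√n ⇒ n = (δ/d)² = (2.634 / 0.16)² = 271.11.
Round up to the next whole unit.

n = 272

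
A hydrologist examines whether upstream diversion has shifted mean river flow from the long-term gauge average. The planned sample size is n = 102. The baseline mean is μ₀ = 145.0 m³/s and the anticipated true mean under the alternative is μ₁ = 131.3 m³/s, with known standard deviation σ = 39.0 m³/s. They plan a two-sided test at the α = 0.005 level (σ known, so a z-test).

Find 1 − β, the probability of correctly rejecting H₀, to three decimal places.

Power ≈ 0.771

Standardized effect: d = |μ₁ − μ₀| / σ = |131.3 − 145.0| / 39.0 = 0.3513
Noncentrality parameter: δ = d·√n = 0.3513 × √102 = 3.5478
Two-sided α = 0.005 → critical value z_{0.0025} = 2.807.
Power = Φ(δ − 2.807) + Φ(−δ − 2.807) = Φ(0.741) + Φ(-6.355) = 0.7706 + 0.0000 = 0.7706.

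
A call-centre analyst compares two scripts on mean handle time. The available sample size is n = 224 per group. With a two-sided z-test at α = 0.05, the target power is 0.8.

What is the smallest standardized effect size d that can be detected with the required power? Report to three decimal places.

Need Φ(δ − 1.960) = 0.8, so δ = 1.960 + 0.842 = 2.802.
(Lower-tail contribution to power is negligible for δ > 0.)
δ = d·√(n/2) ⇒ d = δ/√(n/2) = 2.802/√(224/2) = 0.2647.

d ≈ 0.265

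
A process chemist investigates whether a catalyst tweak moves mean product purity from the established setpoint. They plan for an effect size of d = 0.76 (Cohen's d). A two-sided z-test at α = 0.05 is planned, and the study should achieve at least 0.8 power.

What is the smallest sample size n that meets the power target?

n = 14

For power 0.8 need Φ(δ − z_{0.025}) = 0.8, so δ = z_{0.025} + z_{0.20} = 1.960 + 0.842 = 2.802.
(For δ > 0 the lower-tail rejection region contributes negligibly to power, so the one-term inversion is standard.)
δ = d·√n ⇒ n = (δ/d)² = (2.802 / 0.76)² = 13.59.
Rounding up, n = 14.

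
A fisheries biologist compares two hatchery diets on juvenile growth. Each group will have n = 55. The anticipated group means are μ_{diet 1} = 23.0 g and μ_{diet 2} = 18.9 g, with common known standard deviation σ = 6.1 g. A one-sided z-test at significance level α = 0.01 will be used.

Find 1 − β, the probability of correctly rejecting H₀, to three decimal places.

Power ≈ 0.885

Standardized effect: d = |μ_{diet 1} − μ_{diet 2}| / σ = |23.0 − 18.9| / 6.1 = 0.6721
Noncentrality parameter: δ = d·√(n/2) = 0.6721 × √(55/2) = 3.5247
One-sided α = 0.01 → critical value z_{0.01} = 2.326.
Power = P(Z > 2.326 − δ) = Φ(1.198) = 0.8846.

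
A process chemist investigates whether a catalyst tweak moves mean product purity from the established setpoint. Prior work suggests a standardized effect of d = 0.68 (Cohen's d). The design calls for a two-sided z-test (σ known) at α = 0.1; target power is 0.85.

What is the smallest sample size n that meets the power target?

For power 0.85 need Φ(δ − z_{0.05}) = 0.85, so δ = z_{0.05} + z_{0.15} = 1.645 + 1.036 = 2.681.
(For δ > 0 the lower-tail rejection region contributes negligibly to power, so the one-term inversion is standard.)
δ = d·√n ⇒ n = (δ/d)² = (2.681 / 0.68)² = 15.55.
Rounding up, n = 16.

n = 16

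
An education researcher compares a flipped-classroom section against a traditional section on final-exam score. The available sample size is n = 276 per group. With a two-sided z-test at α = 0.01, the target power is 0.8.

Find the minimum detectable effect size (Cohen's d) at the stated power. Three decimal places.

d ≈ 0.291

Need Φ(δ − 2.576) = 0.8, so δ = 2.576 + 0.842 = 3.417.
(Lower-tail contribution to power is negligible for δ > 0.)
δ = d·√(n/2) ⇒ d = δ/√(n/2) = 3.417/√(276/2) = 0.2909.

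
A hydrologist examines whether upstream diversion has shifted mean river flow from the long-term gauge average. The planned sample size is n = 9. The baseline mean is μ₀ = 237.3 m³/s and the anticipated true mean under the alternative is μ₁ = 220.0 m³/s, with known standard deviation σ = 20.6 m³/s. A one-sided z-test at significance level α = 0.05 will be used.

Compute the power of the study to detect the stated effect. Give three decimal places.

Standardized effect: d = |μ₁ − μ₀| / σ = |220.0 − 237.3| / 20.6 = 0.8398
Noncentrality parameter: δ = d·√n = 0.8398 × √9 = 2.5194
One-sided α = 0.05 → critical value z_{0.05} = 1.645.
Power = P(Z > 1.645 − δ) = Φ(0.875) = 0.8091.

Power ≈ 0.809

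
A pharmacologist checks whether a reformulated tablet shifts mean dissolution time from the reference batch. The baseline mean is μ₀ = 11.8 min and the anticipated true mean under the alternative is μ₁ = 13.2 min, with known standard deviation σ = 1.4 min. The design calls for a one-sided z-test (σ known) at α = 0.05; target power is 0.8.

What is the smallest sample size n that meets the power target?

n = 7

Standardized effect: d = |μ₁ − μ₀| / σ = |13.2 − 11.8| / 1.4 = 1.0000
For power 0.8 need Φ(δ − z_{0.05}) = 0.8, so δ = z_{0.05} + z_{0.20} = 1.645 + 0.842 = 2.486.
δ = d·√n ⇒ n = (δ/d)² = (2.486 / 1.0000)² = 6.18.
Round up to the next whole unit.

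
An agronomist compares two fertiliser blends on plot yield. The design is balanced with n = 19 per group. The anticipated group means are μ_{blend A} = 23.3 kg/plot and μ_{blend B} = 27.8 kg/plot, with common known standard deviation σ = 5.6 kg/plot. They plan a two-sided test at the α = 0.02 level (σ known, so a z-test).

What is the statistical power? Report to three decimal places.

Standardized effect: d = |μ_{blend A} − μ_{blend B}| / σ = |23.3 − 27.8| / 5.6 = 0.8036
Noncentrality parameter: λ = d·√(n/2) = 0.8036 × √(19/2) = 2.4768
Critical value for a two-sided test at α = 0.02: z_{α/2} = 2.326.
Power = Φ(λ − 2.326) + Φ(−λ − 2.326) = Φ(0.150) + Φ(-4.803) = 0.5598 + 0.0000 = 0.5598.

Power ≈ 0.560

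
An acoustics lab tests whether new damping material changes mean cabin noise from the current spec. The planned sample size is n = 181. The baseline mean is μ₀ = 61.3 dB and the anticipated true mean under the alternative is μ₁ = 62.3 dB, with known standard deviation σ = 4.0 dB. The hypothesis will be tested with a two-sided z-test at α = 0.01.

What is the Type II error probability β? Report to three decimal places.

β ≈ 0.215

Standardized effect: d = |μ₁ − μ₀| / σ = |62.3 − 61.3| / 4.0 = 0.2500
Noncentrality parameter: δ = d·√n = 0.2500 × √181 = 3.3634
Critical value for a two-sided test at α = 0.01: z_{α/2} = 2.576.
Power = Φ(δ − 2.576) + Φ(−δ − 2.576) = Φ(0.788) + Φ(-5.939) = 0.7845 + 0.0000 = 0.7845.
Type II error: β = 1 − power = 1 − 0.7845 = 0.2155.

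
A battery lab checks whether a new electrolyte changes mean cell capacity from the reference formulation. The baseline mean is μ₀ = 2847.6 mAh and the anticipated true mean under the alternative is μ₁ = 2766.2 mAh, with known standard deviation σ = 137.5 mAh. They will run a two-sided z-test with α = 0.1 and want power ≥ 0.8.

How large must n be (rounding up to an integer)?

Standardized effect: d = |μ₁ − μ₀| / σ = |2766.2 − 2847.6| / 137.5 = 0.5920
For power 0.8 need Φ(δ − z_{0.05}) = 0.8, so δ = z_{0.05} + z_{0.20} = 1.645 + 0.842 = 2.486.
(Ignoring the negligible lower-tail rejection probability gives the usual closed-form inversion.)
δ = d·√n ⇒ n = (δ/d)² = (2.486 / 0.5920)² = 17.64.
Round up to the next whole unit.

n = 18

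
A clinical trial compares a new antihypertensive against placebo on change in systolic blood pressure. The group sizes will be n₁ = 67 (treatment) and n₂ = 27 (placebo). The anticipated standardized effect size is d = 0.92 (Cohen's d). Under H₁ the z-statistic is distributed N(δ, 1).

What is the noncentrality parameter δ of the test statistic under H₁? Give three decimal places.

δ = d / √(1/n₁ + 1/n₂) = 0.92 / √(1/67 + 1/27) = 4.0359

δ ≈ 4.036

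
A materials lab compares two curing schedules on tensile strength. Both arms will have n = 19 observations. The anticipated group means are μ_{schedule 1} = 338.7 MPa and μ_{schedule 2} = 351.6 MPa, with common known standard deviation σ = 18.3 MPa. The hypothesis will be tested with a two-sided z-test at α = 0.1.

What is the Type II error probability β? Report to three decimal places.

β ≈ 0.299

Standardized effect: d = |μ_{schedule 1} − μ_{schedule 2}| / σ = |338.7 − 351.6| / 18.3 = 0.7049
Noncentrality parameter: δ = d·√(n/2) = 0.7049 × √(19/2) = 2.1727
Critical value for a two-sided test at α = 0.1: z_{α/2} = 1.645.
Power = Φ(δ − 1.645) + Φ(−δ − 1.645) = Φ(0.528) + Φ(-3.818) = 0.7012 + 0.0001 = 0.7013.
Type II error: β = 1 − power = 1 − 0.7013 = 0.2987.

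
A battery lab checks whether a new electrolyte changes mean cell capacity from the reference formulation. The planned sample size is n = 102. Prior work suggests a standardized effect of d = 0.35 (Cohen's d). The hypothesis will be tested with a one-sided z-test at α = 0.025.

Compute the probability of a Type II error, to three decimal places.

Noncentrality parameter: δ = d·√n = 0.35 × √102 = 3.5348
Critical value for a one-sided test at α = 0.025: z_α = 1.960.
Power = Φ(δ − 1.960) = Φ(1.575) = 0.9424.
Type II error: β = 1 − power = 1 − 0.9424 = 0.0576.

β ≈ 0.058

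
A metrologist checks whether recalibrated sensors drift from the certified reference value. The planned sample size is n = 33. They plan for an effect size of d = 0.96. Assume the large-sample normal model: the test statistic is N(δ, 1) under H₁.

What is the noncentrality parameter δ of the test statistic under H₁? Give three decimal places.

δ ≈ 5.515

δ = d·√n = 0.96 × √33 = 5.5148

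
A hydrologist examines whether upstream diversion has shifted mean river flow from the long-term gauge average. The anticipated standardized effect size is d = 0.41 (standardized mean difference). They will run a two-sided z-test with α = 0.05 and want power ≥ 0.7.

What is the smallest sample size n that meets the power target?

n = 37

For power 0.7 need Φ(δ − z_{0.025}) = 0.7, so δ = z_{0.025} + z_{0.30} = 1.960 + 0.524 = 2.484.
(Ignoring the negligible lower-tail rejection probability gives the usual closed-form inversion.)
δ = d·√n ⇒ n = (δ/d)² = (2.484 / 0.41)² = 36.72.
Rounding up, n = 37.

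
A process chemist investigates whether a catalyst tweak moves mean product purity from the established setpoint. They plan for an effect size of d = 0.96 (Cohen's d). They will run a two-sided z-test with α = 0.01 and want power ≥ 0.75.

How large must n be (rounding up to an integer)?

For power 0.75 need Φ(δ − z_{0.005}) = 0.75, so δ = z_{0.005} + z_{0.25} = 2.576 + 0.674 = 3.250.
(For δ > 0 the lower-tail rejection region contributes negligibly to power, so the one-term inversion is standard.)
δ = d·√n ⇒ n = (δ/d)² = (3.250 / 0.96)² = 11.46.
Round up to the next whole unit.

n = 12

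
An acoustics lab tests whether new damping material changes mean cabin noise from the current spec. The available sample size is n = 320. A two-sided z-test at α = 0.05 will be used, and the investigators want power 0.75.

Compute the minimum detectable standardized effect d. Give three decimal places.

d ≈ 0.147

Need Φ(δ − 1.960) = 0.75, so δ = 1.960 + 0.674 = 2.634.
(Lower-tail contribution to power is negligible for δ > 0.)
δ = d·√n ⇒ d = δ/√n = 2.634/√320 = 0.1473.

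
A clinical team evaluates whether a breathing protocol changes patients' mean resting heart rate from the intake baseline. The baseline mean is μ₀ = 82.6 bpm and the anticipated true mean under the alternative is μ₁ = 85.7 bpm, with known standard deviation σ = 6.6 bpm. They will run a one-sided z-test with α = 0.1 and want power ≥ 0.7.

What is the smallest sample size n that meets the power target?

Standardized effect: d = |μ₁ − μ₀| / σ = |85.7 − 82.6| / 6.6 = 0.4697
For power 0.7 need Φ(δ − z_{0.1}) = 0.7, so δ = z_{0.1} + z_{0.30} = 1.282 + 0.524 = 1.806.
δ = d·√n ⇒ n = (δ/d)² = (1.806 / 0.4697)² = 14.78.
Rounding up, n = 15.

n = 15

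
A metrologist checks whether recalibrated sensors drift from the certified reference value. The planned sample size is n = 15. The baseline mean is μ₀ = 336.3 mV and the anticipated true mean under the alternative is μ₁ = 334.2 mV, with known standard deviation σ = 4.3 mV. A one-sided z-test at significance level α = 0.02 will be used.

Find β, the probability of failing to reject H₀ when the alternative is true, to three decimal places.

Standardized effect: d = |μ₁ − μ₀| / σ = |334.2 − 336.3| / 4.3 = 0.4884
Noncentrality parameter: λ = d·√n = 0.4884 × √15 = 1.8915
Critical value for a one-sided test at α = 0.02: z_α = 2.054.
Power = Φ(λ − 2.054) = Φ(-0.162) = 0.4355.
Type II error: β = 1 − power = 1 − 0.4355 = 0.5645.

β ≈ 0.564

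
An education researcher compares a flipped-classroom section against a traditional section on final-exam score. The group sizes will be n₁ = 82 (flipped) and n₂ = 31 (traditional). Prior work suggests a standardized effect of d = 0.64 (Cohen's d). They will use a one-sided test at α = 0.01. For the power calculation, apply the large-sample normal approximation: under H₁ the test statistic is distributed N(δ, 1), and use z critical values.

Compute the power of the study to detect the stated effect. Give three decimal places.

Power ≈ 0.761

Noncentrality parameter: δ = d / √(1/n₁ + 1/n₂) = 0.64 / √(1/82 + 1/31) = 3.0355
Critical value for a one-sided test at α = 0.01: z_α = 2.326.
Power = P(Z > 2.326 − δ) = Φ(0.709) = 0.7609.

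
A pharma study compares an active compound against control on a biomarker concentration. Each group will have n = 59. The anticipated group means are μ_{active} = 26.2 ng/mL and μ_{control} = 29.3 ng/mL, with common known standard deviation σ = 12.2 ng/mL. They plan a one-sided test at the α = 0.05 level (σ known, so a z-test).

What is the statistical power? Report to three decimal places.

Standardized effect: d = |μ_{active} − μ_{control}| / σ = |26.2 − 29.3| / 12.2 = 0.2541
Noncentrality parameter: δ = d·√(n/2) = 0.2541 × √(59/2) = 1.3801
One-sided α = 0.05 → critical value z_{0.05} = 1.645.
Power = Φ(δ − 1.645) = Φ(-0.265) = 0.3956.

Power ≈ 0.396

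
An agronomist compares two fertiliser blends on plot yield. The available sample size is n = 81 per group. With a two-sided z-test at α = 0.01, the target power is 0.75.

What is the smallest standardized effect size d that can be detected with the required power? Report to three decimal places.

d ≈ 0.511

Required noncentrality: δ = z_{0.005} + z_{0.25} = 2.576 + 0.674 = 3.250.
(The second rejection-region term Φ(−δ − z_{α/2}) is negligible and dropped.)
δ = d·√(n/2) ⇒ d = δ/√(n/2) = 3.250/√(81/2) = 0.5107.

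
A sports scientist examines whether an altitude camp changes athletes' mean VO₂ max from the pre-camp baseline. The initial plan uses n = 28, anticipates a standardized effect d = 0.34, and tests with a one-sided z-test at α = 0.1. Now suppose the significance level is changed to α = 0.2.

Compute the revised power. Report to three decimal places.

δ = d·√n = 0.34 × √28 = 1.7991 (unchanged). New critical value: z_{0.2} = 0.842.
Revised power = Φ(δ − 0.842) = Φ(0.957) = 0.8308.

Power ≈ 0.831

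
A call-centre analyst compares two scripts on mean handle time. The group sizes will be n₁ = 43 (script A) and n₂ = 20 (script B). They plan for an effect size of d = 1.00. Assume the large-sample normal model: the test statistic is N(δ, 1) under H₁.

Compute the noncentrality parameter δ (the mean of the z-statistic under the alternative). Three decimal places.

δ = d / √(1/n₁ + 1/n₂) = 1.00 / √(1/43 + 1/20) = 3.6947

δ ≈ 3.695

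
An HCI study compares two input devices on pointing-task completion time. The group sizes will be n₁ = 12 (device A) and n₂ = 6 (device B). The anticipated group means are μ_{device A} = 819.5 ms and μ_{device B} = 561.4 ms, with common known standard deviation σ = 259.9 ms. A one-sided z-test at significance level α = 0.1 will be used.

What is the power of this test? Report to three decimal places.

Power ≈ 0.759

Standardized effect: d = |μ_{device A} − μ_{device B}| / σ = |819.5 − 561.4| / 259.9 = 0.9931
Noncentrality parameter: δ = d / √(1/n₁ + 1/n₂) = 0.9931 / √(1/12 + 1/6) = 1.9861
Critical value for a one-sided test at α = 0.1: z_α = 1.282.
Power = Φ(δ − 1.282) = Φ(0.705) = 0.7595.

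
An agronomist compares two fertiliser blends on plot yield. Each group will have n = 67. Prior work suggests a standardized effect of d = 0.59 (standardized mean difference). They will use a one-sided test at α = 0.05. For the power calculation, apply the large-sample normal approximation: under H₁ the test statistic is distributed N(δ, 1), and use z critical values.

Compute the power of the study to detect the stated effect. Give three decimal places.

Power ≈ 0.962

Noncentrality parameter: δ = d·√(n/2) = 0.59 × √(67/2) = 3.4149
Critical value for a one-sided test at α = 0.05: z_α = 1.645.
Power = P(Z > 1.645 − δ) = Φ(1.770) = 0.9616.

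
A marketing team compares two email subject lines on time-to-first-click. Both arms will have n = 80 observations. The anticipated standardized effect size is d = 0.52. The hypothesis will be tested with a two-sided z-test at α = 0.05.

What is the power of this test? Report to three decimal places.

Power ≈ 0.908

Noncentrality parameter: δ = d·√(n/2) = 0.52 × √(80/2) = 3.2888
Critical value for a two-sided test at α = 0.05: z_{α/2} = 1.960.
Power = Φ(δ − 1.960) + Φ(−δ − 1.960) = Φ(1.329) + Φ(-5.249) = 0.9080 + 0.0000 = 0.9080.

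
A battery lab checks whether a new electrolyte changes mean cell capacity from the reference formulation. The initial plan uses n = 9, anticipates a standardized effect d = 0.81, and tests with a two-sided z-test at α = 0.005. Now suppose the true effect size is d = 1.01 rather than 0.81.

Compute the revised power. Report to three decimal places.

With d = 1.01: δ = d·√n = 1.01 × √9 = 3.0300. Critical value z_{0.0025} = 2.807.
Revised power = Φ(δ − 2.807) + Φ(−δ − 2.807) = Φ(0.223) + Φ(-5.837) = 0.5882 + 0.0000 = 0.5882.

Power ≈ 0.588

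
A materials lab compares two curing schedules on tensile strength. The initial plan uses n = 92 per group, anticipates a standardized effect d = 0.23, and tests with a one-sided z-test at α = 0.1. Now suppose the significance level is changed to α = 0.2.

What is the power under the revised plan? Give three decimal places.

Power ≈ 0.764

δ = d·√(n/2) = 0.23 × √(92/2) = 1.5599 (unchanged). New critical value: z_{0.2} = 0.842.
Revised power = Φ(δ − 0.842) = Φ(0.718) = 0.7637.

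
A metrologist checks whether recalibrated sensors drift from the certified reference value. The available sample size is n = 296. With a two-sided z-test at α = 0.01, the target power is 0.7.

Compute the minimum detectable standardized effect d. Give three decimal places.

d ≈ 0.180

Required noncentrality: δ = z_{0.005} + z_{0.30} = 2.576 + 0.524 = 3.100.
(Lower-tail contribution to power is negligible for δ > 0.)
δ = d·√n ⇒ d = δ/√n = 3.100/√296 = 0.1802.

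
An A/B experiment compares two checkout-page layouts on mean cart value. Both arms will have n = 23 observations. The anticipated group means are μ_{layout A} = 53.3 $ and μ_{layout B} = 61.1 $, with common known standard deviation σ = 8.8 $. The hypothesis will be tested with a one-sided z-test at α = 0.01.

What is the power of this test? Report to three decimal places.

Power ≈ 0.752

Standardized effect: d = |μ_{layout A} − μ_{layout B}| / σ = |53.3 − 61.1| / 8.8 = 0.8864
Noncentrality parameter: δ = d·√(n/2) = 0.8864 × √(23/2) = 3.0058
Critical value for a one-sided test at α = 0.01: z_α = 2.326.
Power = Φ(δ − 2.326) = Φ(0.679) = 0.7516.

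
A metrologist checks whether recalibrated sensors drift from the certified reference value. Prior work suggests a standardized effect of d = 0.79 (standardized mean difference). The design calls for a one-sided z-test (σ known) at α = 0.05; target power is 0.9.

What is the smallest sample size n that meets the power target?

n = 14

Set Φ(δ − 1.645) = 0.9; then δ − 1.645 = Φ⁻¹(0.9) = 1.282, giving δ = 2.926.
δ = d·√n ⇒ n = (δ/d)² = (2.926 / 0.79)² = 13.72.
Rounding up, n = 14.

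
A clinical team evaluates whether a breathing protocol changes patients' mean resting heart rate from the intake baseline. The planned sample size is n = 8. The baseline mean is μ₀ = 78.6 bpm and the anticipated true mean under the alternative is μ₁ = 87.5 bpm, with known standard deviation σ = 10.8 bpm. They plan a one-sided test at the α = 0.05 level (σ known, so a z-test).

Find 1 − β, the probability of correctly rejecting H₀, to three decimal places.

Standardized effect: d = |μ₁ − μ₀| / σ = |87.5 − 78.6| / 10.8 = 0.8241
Noncentrality parameter: δ = d·√n = 0.8241 × √8 = 2.3308
Critical value for a one-sided test at α = 0.05: z_α = 1.645.
Power = P(Z > 1.645 − δ) = Φ(0.686) = 0.7536.

Power ≈ 0.754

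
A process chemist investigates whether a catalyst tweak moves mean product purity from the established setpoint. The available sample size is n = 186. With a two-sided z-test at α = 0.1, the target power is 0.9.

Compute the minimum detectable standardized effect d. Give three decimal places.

Need Φ(δ − 1.645) = 0.9, so δ = 1.645 + 1.282 = 2.926.
(Lower-tail contribution to power is negligible for δ > 0.)
δ = d·√n ⇒ d = δ/√n = 2.926/√186 = 0.2146.

d ≈ 0.215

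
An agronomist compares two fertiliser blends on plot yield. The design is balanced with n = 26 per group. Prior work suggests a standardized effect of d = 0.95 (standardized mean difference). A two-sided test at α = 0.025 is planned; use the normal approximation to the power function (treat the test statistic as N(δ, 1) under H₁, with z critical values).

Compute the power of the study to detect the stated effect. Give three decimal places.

Noncentrality parameter: δ = d·√(n/2) = 0.95 × √(26/2) = 3.4253
Critical value for a two-sided test at α = 0.025: z_{α/2} = 2.241.
Power = Φ(δ − 2.241) + Φ(−δ − 2.241) = Φ(1.184) + Φ(-5.667) = 0.8818 + 0.0000 = 0.8818.

Power ≈ 0.882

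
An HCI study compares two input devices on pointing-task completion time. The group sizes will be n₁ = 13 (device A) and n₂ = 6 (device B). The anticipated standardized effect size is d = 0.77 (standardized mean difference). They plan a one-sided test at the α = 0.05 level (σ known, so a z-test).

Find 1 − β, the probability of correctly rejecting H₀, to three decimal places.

Noncentrality parameter: δ = d / √(1/n₁ + 1/n₂) = 0.77 / √(1/13 + 1/6) = 1.5601
Critical value for a one-sided test at α = 0.05: z_α = 1.645.
Power = P(Z > 1.645 − δ) = Φ(-0.085) = 0.4662.

Power ≈ 0.466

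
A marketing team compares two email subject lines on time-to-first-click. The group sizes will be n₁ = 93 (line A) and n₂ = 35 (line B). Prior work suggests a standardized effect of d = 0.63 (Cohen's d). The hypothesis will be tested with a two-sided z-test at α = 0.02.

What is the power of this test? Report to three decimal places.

Power ≈ 0.803

Noncentrality parameter: λ = d / √(1/n₁ + 1/n₂) = 0.63 / √(1/93 + 1/35) = 3.1770
Critical value for a two-sided test at α = 0.02: z_{α/2} = 2.326.
Power = Φ(λ − 2.326) + Φ(−λ − 2.326) = Φ(0.851) + Φ(-5.503) = 0.8025 + 0.0000 = 0.8025.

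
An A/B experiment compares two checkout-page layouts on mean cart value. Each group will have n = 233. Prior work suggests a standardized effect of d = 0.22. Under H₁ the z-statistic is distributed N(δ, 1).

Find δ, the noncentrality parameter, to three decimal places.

δ ≈ 2.375

δ = d·√(n/2) = 0.22 × √(233/2) = 2.3746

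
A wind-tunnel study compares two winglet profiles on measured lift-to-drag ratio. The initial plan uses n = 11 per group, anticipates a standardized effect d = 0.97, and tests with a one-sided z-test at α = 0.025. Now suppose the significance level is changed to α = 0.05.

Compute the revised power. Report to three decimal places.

Power ≈ 0.736

δ = d·√(n/2) = 0.97 × √(11/2) = 2.2749 (unchanged). New critical value: z_{0.05} = 1.645.
Revised power = P(Z > 1.645 − δ) = Φ(0.630) = 0.7357.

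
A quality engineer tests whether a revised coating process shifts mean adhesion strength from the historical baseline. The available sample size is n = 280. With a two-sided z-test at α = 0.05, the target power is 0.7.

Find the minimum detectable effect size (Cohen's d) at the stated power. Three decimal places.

Need Φ(δ − 1.960) = 0.7, so δ = 1.960 + 0.524 = 2.484.
(Lower-tail contribution to power is negligible for δ > 0.)
δ = d·√n ⇒ d = δ/√n = 2.484/√280 = 0.1485.

d ≈ 0.148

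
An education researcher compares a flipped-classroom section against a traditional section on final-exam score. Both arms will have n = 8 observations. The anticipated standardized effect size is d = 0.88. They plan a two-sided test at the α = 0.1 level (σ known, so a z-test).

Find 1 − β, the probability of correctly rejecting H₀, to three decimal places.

Power ≈ 0.546

Noncentrality parameter: λ = d·√(n/2) = 0.88 × √(8/2) = 1.7600
Critical value for a two-sided test at α = 0.1: z_{α/2} = 1.645.
Power = Φ(λ − 1.645) + Φ(−λ − 1.645) = Φ(0.115) + Φ(-3.405) = 0.5458 + 0.0003 = 0.5462.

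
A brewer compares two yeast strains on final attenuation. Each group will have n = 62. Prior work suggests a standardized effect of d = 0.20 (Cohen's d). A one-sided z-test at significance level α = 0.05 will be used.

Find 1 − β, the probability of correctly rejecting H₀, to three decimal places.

Power ≈ 0.298

Noncentrality parameter: δ = d·√(n/2) = 0.20 × √(62/2) = 1.1136
Critical value for a one-sided test at α = 0.05: z_α = 1.645.
Power = Φ(δ − 1.645) = Φ(-0.531) = 0.2976.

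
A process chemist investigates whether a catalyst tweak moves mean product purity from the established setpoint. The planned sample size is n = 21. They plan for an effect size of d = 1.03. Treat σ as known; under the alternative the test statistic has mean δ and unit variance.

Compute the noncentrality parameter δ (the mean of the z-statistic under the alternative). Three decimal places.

The noncentrality parameter scales effect size by the design's sample-size factor: δ = d·√n = 1.03 × √21 = 4.7201

δ ≈ 4.720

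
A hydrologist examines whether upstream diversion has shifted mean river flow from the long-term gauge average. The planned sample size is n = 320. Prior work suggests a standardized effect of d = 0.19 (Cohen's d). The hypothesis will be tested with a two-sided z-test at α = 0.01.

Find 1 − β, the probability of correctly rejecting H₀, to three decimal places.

Power ≈ 0.795

Noncentrality parameter: δ = d·√n = 0.19 × √320 = 3.3988
Critical value for a two-sided test at α = 0.01: z_{α/2} = 2.576.
Power = Φ(δ − 2.576) + Φ(−δ − 2.576) = Φ(0.823) + Φ(-5.975) = 0.7947 + 0.0000 = 0.7947.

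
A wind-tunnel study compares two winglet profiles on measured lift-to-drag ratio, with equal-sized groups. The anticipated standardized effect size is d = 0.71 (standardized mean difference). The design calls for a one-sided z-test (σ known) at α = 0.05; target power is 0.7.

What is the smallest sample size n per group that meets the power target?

Set Φ(δ − 1.645) = 0.7; then δ − 1.645 = Φ⁻¹(0.7) = 0.524, giving δ = 2.169.
δ = d·√(n/2) ⇒ n = 2(δ/d)² = 2 × (2.169 / 0.71)² = 18.67.
Round up to the next whole unit.

n = 19 per group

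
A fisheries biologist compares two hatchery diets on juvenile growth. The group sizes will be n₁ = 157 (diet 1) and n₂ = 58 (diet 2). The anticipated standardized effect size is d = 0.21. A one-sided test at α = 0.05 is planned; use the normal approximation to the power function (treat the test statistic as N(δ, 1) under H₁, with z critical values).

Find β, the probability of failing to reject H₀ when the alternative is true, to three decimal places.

Noncentrality parameter: δ = d / √(1/n₁ + 1/n₂) = 0.21 / √(1/157 + 1/58) = 1.3667
Critical value for a one-sided test at α = 0.05: z_α = 1.645.
Power = P(Z > 1.645 − δ) = Φ(-0.278) = 0.3904.
Type II error: β = 1 − power = 1 − 0.3904 = 0.6096.

β ≈ 0.610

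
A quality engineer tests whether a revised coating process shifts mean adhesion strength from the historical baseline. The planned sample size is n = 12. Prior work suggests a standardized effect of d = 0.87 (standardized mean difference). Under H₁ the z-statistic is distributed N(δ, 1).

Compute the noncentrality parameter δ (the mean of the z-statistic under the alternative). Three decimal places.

δ ≈ 3.014

δ = d·√n = 0.87 × √12 = 3.0138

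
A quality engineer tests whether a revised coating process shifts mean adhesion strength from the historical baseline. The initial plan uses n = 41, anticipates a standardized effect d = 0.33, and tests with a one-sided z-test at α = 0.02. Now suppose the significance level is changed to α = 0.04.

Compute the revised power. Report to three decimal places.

Power ≈ 0.641

δ = d·√n = 0.33 × √41 = 2.1130 (unchanged). New critical value: z_{0.04} = 1.751.
Revised power = P(Z > 1.751 − δ) = Φ(0.362) = 0.6415.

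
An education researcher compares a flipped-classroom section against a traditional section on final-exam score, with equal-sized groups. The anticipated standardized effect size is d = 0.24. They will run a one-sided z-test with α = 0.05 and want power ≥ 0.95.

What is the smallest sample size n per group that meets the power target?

n = 376 per group

For power 0.95 need Φ(δ − z_{0.05}) = 0.95, so δ = z_{0.05} + z_{0.05} = 1.645 + 1.645 = 3.290.
δ = d·√(n/2) ⇒ n = 2(δ/d)² = 2 × (3.290 / 0.24)² = 375.77.
Round up to the next whole unit.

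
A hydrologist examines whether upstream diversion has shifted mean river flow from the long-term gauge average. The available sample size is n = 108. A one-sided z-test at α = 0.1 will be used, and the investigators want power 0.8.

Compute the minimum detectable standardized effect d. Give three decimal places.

d ≈ 0.204

Need Φ(δ − 1.282) = 0.8, so δ = 1.282 + 0.842 = 2.123.
δ = d·√n ⇒ d = δ/√n = 2.123/√108 = 0.2043.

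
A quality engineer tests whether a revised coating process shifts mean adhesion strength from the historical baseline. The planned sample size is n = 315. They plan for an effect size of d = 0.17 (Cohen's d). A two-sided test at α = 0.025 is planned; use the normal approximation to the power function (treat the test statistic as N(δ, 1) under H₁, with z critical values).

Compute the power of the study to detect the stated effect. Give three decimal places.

Power ≈ 0.781

Noncentrality parameter: δ = d·√n = 0.17 × √315 = 3.0172
Two-sided α = 0.025 → critical value z_{0.0125} = 2.241.
Power = Φ(δ − 2.241) + Φ(−δ − 2.241) = Φ(0.776) + Φ(-5.259) = 0.7811 + 0.0000 = 0.7811.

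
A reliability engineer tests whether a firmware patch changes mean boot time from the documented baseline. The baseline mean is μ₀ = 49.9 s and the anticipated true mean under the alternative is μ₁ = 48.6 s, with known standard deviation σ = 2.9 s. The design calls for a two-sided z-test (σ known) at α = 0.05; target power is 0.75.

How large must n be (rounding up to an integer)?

n = 35

Standardized effect: d = |μ₁ − μ₀| / σ = |48.6 − 49.9| / 2.9 = 0.4483
Set Φ(δ − 1.960) = 0.75; then δ − 1.960 = Φ⁻¹(0.75) = 0.674, giving δ = 2.634.
(The Φ(−δ − z_{α/2}) term is vanishingly small for δ > 0 and is dropped in the standard sample-size formula.)
δ = d·√n ⇒ n = (δ/d)² = (2.634 / 0.4483)² = 34.54.
Rounding up, n = 35.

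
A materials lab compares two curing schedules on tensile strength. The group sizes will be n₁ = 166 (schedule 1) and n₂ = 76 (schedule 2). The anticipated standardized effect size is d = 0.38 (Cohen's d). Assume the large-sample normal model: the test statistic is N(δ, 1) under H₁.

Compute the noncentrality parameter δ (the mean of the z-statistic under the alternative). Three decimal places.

δ = d / √(1/n₁ + 1/n₂) = 0.38 / √(1/166 + 1/76) = 2.7437

δ ≈ 2.744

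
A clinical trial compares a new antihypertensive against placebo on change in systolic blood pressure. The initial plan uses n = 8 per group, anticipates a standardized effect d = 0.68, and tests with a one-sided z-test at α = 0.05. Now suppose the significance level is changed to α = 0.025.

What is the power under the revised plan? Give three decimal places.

δ = d·√(n/2) = 0.68 × √(8/2) = 1.3600 (unchanged). New critical value: z_{0.025} = 1.960.
Revised power = Φ(δ − 1.960) = Φ(-0.600) = 0.2743.

Power ≈ 0.274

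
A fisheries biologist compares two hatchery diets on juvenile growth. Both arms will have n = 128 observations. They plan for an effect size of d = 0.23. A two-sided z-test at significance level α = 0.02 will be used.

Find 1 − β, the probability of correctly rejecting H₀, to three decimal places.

Noncentrality parameter: δ = d·√(n/2) = 0.23 × √(128/2) = 1.8400
Critical value for a two-sided test at α = 0.02: z_{α/2} = 2.326.
Power = Φ(δ − 2.326) + Φ(−δ − 2.326) = Φ(-0.486) + Φ(-4.166) = 0.3134 + 0.0000 = 0.3134.

Power ≈ 0.313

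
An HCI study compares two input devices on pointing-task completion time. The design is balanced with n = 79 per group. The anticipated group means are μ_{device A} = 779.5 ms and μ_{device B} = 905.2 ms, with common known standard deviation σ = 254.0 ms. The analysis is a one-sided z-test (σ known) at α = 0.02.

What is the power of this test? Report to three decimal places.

Power ≈ 0.855

Standardized effect: d = |μ_{device A} − μ_{device B}| / σ = |779.5 − 905.2| / 254.0 = 0.4949
Noncentrality parameter: λ = d·√(n/2) = 0.4949 × √(79/2) = 3.1103
Critical value for a one-sided test at α = 0.02: z_α = 2.054.
Power = P(Z > 2.054 − λ) = Φ(1.057) = 0.8546.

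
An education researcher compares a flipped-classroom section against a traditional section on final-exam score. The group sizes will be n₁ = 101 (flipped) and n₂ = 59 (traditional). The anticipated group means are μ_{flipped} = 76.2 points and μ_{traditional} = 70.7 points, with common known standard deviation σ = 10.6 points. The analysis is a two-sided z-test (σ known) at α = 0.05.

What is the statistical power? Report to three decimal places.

Power ≈ 0.886

Standardized effect: d = |μ_{flipped} − μ_{traditional}| / σ = |76.2 − 70.7| / 10.6 = 0.5189
Noncentrality parameter: δ = d / √(1/n₁ + 1/n₂) = 0.5189 / √(1/101 + 1/59) = 3.1665
Critical value for a two-sided test at α = 0.05: z_{α/2} = 1.960.
Power = Φ(δ − 1.960) + Φ(−δ − 1.960) = Φ(1.207) + Φ(-5.126) = 0.8862 + 0.0000 = 0.8862.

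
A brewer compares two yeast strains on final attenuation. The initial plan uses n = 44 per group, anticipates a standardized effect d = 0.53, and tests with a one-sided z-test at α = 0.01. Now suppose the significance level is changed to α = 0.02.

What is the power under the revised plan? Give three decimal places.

Power ≈ 0.667

δ = d·√(n/2) = 0.53 × √(44/2) = 2.4859 (unchanged). New critical value: z_{0.02} = 2.054.
Revised power = P(Z > 2.054 − δ) = Φ(0.432) = 0.6672.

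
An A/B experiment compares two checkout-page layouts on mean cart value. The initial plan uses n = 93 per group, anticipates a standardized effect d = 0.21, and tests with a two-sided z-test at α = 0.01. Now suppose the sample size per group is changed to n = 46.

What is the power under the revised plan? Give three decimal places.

Power ≈ 0.059

With n = 46 per group: δ = d·√(n/2) = 0.21 × √(46/2) = 1.0071. Critical value z_{0.005} = 2.576.
Revised power = Φ(δ − 2.576) + Φ(−δ − 2.576) = Φ(-1.569) + Φ(-3.583) = 0.0584 + 0.0002 = 0.0585.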